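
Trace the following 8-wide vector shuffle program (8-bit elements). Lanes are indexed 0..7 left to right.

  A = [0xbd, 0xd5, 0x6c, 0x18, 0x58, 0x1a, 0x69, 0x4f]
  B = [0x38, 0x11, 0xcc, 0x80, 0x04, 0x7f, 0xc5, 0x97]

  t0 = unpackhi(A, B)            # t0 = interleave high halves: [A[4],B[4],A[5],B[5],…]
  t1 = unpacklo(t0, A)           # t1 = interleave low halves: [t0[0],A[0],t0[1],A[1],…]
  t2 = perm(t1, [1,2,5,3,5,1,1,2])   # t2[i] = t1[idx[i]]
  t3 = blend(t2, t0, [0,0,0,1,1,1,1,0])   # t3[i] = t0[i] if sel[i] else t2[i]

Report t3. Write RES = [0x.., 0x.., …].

→ t0 |58|04|1a|7f|69|c5|4f|97|
→ t1 |58|bd|04|d5|1a|6c|7f|18|
→ t2 |bd|04|6c|d5|6c|bd|bd|04|
→ t3 |bd|04|6c|7f|69|c5|4f|04|

RES = [ 0xbd  0x04  0x6c  0x7f  0x69  0xc5  0x4f  0x04 ]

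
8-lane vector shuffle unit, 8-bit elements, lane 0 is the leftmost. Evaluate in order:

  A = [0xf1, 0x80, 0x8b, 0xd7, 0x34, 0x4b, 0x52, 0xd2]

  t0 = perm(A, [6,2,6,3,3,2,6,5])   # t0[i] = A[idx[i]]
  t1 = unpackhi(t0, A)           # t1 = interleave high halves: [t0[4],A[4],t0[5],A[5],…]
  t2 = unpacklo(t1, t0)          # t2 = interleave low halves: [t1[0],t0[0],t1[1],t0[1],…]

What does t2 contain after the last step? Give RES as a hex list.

RES = [ 0xd7  0x52  0x34  0x8b  0x8b  0x52  0x4b  0xd7 ]

t0 = [0x52, 0x8b, 0x52, 0xd7, 0xd7, 0x8b, 0x52, 0x4b]
t1 = [0xd7, 0x34, 0x8b, 0x4b, 0x52, 0x52, 0x4b, 0xd2]
t2 = [0xd7, 0x52, 0x34, 0x8b, 0x8b, 0x52, 0x4b, 0xd7]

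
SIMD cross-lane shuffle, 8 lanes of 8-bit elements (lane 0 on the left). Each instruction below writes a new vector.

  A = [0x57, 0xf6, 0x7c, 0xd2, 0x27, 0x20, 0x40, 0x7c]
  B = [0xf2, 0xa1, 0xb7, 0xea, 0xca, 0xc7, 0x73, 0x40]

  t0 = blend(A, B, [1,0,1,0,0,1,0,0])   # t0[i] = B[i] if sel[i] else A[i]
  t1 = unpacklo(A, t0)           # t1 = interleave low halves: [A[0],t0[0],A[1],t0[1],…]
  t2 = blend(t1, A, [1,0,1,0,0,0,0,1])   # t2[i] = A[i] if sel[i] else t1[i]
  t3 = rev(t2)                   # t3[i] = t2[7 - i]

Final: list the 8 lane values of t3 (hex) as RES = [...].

t0 = [0xf2, 0xf6, 0xb7, 0xd2, 0x27, 0xc7, 0x40, 0x7c]
t1 = [0x57, 0xf2, 0xf6, 0xf6, 0x7c, 0xb7, 0xd2, 0xd2]
t2 = [0x57, 0xf2, 0x7c, 0xf6, 0x7c, 0xb7, 0xd2, 0x7c]
t3 = [0x7c, 0xd2, 0xb7, 0x7c, 0xf6, 0x7c, 0xf2, 0x57]

RES = [0x7c, 0xd2, 0xb7, 0x7c, 0xf6, 0x7c, 0xf2, 0x57]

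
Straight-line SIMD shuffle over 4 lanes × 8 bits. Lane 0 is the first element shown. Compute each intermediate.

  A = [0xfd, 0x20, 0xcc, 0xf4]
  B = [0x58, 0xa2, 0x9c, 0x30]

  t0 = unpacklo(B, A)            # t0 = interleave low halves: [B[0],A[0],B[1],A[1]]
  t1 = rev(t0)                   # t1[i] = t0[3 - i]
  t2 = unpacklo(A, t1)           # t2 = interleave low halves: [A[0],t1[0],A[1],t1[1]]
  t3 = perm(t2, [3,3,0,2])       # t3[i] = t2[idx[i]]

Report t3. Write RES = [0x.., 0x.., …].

RES = [0xa2, 0xa2, 0xfd, 0x20]

t0 = [0x58, 0xfd, 0xa2, 0x20]
t1 = [0x20, 0xa2, 0xfd, 0x58]
t2 = [0xfd, 0x20, 0x20, 0xa2]
t3 = [0xa2, 0xa2, 0xfd, 0x20]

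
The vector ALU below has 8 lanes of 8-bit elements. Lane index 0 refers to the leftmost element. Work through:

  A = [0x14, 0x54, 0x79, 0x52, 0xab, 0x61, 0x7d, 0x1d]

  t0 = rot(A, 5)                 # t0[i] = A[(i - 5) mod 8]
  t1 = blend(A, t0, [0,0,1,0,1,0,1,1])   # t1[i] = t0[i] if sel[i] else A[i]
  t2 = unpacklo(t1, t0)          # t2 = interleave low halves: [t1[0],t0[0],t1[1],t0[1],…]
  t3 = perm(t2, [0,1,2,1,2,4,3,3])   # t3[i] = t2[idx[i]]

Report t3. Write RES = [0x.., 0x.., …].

→ t0 |52|ab|61|7d|1d|14|54|79|
→ t1 |14|54|61|52|1d|61|54|79|
→ t2 |14|52|54|ab|61|61|52|7d|
→ t3 |14|52|54|52|54|61|ab|ab|

RES = [ 0x14  0x52  0x54  0x52  0x54  0x61  0xab  0xab ]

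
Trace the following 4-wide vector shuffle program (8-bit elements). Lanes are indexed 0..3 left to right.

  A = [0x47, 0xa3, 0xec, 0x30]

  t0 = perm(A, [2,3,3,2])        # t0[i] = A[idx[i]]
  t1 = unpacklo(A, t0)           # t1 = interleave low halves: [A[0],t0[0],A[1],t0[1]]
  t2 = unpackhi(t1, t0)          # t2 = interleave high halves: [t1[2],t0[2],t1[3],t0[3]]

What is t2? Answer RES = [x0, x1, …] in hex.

RES = [ 0xa3  0x30  0x30  0xec ]

  t0: ec 30 30 ec
  t1: 47 ec a3 30
  t2: a3 30 30 ec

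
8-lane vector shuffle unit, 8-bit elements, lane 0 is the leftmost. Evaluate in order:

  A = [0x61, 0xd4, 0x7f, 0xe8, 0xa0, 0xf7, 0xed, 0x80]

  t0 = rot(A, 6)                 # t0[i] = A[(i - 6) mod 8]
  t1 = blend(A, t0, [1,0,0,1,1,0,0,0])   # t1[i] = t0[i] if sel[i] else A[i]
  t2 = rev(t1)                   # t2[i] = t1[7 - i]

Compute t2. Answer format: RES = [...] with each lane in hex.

RES = [0x80, 0xed, 0xf7, 0xed, 0xf7, 0x7f, 0xd4, 0x7f]

  t0: 7f e8 a0 f7 ed 80 61 d4
  t1: 7f d4 7f f7 ed f7 ed 80
  t2: 80 ed f7 ed f7 7f d4 7f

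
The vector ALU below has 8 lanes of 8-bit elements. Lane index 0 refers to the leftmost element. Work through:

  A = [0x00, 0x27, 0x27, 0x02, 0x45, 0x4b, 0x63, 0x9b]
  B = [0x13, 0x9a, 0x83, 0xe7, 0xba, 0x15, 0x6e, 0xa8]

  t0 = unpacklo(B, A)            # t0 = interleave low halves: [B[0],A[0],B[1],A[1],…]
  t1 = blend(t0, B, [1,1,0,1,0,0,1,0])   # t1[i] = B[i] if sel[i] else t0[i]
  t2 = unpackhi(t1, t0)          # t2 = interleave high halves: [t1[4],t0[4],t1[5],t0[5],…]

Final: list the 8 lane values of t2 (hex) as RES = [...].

RES = [0x83, 0x83, 0x27, 0x27, 0x6e, 0xe7, 0x02, 0x02]

  t0: 13 00 9a 27 83 27 e7 02
  t1: 13 9a 9a e7 83 27 6e 02
  t2: 83 83 27 27 6e e7 02 02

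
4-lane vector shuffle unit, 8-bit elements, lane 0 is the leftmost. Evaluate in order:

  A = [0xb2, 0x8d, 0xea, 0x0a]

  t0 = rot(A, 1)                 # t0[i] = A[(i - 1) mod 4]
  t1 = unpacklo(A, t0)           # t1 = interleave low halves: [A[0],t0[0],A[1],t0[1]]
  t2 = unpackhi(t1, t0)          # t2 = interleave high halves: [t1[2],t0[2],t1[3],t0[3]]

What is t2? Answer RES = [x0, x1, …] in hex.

  t0: 0a b2 8d ea
  t1: b2 0a 8d b2
  t2: 8d 8d b2 ea

RES = [ 0x8d  0x8d  0xb2  0xea ]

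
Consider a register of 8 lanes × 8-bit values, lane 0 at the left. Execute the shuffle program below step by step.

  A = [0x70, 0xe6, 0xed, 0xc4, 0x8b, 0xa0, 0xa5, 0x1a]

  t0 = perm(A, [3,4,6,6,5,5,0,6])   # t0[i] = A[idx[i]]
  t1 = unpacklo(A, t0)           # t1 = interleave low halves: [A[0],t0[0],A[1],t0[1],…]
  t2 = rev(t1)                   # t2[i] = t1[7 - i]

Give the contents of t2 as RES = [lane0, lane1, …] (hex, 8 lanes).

→ t0 |c4|8b|a5|a5|a0|a0|70|a5|
→ t1 |70|c4|e6|8b|ed|a5|c4|a5|
→ t2 |a5|c4|a5|ed|8b|e6|c4|70|

RES = [0xa5, 0xc4, 0xa5, 0xed, 0x8b, 0xe6, 0xc4, 0x70]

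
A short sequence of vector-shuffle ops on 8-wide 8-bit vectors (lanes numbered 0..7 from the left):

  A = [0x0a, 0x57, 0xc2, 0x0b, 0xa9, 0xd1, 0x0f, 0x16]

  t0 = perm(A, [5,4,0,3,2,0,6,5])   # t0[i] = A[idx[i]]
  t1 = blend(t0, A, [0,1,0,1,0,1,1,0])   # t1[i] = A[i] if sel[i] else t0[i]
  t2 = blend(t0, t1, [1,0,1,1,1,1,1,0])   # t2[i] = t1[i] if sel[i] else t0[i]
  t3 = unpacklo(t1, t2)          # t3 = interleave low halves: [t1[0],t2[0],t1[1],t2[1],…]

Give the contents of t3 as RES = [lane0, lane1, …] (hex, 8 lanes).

RES = [0xd1, 0xd1, 0x57, 0xa9, 0x0a, 0x0a, 0x0b, 0x0b]

  t0: d1 a9 0a 0b c2 0a 0f d1
  t1: d1 57 0a 0b c2 d1 0f d1
  t2: d1 a9 0a 0b c2 d1 0f d1
  t3: d1 d1 57 a9 0a 0a 0b 0b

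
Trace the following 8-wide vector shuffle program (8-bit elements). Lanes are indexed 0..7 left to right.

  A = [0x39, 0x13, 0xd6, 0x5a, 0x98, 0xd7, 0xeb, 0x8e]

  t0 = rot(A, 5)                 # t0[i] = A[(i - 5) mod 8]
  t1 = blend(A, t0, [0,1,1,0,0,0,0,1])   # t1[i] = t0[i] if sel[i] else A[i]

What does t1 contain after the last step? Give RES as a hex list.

RES = [0x39, 0x98, 0xd7, 0x5a, 0x98, 0xd7, 0xeb, 0xd6]

  t0: 5a 98 d7 eb 8e 39 13 d6
  t1: 39 98 d7 5a 98 d7 eb d6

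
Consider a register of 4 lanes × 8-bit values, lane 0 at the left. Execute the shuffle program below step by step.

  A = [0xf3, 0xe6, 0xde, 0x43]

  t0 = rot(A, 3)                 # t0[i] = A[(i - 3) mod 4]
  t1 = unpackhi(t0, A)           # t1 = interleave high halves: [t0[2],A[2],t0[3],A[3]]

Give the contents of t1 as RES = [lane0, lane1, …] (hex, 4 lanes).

  t0: e6 de 43 f3
  t1: 43 de f3 43

RES = [ 0x43  0xde  0xf3  0x43 ]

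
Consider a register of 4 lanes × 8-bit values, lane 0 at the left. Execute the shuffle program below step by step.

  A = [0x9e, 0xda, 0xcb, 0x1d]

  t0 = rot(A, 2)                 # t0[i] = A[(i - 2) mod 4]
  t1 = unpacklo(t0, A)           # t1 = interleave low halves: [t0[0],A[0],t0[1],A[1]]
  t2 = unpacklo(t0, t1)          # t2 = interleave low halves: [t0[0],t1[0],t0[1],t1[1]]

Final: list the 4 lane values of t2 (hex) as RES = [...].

t0 = [0xcb, 0x1d, 0x9e, 0xda]
t1 = [0xcb, 0x9e, 0x1d, 0xda]
t2 = [0xcb, 0xcb, 0x1d, 0x9e]

RES = [0xcb, 0xcb, 0x1d, 0x9e]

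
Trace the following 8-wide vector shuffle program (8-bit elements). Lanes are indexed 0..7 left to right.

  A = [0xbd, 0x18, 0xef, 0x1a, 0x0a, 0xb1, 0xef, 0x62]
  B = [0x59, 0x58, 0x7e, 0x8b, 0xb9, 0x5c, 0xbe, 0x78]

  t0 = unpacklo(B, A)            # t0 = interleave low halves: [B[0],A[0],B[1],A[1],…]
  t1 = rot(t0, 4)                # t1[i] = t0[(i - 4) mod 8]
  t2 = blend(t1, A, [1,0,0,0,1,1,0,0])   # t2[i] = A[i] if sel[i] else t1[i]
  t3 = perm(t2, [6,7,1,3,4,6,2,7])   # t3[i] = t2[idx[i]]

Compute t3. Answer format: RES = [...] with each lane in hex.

RES = [ 0x58  0x18  0xef  0x1a  0x0a  0x58  0x8b  0x18 ]

t0 = [0x59, 0xbd, 0x58, 0x18, 0x7e, 0xef, 0x8b, 0x1a]
t1 = [0x7e, 0xef, 0x8b, 0x1a, 0x59, 0xbd, 0x58, 0x18]
t2 = [0xbd, 0xef, 0x8b, 0x1a, 0x0a, 0xb1, 0x58, 0x18]
t3 = [0x58, 0x18, 0xef, 0x1a, 0x0a, 0x58, 0x8b, 0x18]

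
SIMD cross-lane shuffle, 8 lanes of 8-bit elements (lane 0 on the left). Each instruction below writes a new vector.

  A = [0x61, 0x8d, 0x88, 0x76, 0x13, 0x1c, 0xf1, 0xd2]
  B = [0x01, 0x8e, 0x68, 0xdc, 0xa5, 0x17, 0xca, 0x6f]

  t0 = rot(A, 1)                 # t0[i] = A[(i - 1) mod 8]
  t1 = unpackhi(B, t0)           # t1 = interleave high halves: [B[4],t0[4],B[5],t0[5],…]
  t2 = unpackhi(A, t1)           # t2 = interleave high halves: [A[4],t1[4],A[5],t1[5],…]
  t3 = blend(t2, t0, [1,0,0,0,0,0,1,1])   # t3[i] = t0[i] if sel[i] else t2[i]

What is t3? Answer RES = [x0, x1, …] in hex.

t0 = [0xd2, 0x61, 0x8d, 0x88, 0x76, 0x13, 0x1c, 0xf1]
t1 = [0xa5, 0x76, 0x17, 0x13, 0xca, 0x1c, 0x6f, 0xf1]
t2 = [0x13, 0xca, 0x1c, 0x1c, 0xf1, 0x6f, 0xd2, 0xf1]
t3 = [0xd2, 0xca, 0x1c, 0x1c, 0xf1, 0x6f, 0x1c, 0xf1]

RES = [ 0xd2  0xca  0x1c  0x1c  0xf1  0x6f  0x1c  0xf1 ]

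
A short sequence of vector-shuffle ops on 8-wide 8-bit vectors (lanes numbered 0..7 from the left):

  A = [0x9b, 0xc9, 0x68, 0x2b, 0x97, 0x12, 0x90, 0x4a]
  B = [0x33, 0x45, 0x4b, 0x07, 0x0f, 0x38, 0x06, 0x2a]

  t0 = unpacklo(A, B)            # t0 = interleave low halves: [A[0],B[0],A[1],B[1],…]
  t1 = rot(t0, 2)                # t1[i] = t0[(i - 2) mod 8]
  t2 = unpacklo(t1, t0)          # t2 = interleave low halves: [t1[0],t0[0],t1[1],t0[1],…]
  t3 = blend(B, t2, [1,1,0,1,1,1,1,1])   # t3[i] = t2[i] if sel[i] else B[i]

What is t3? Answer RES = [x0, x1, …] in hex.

RES = [0x2b, 0x9b, 0x4b, 0x33, 0x9b, 0xc9, 0x33, 0x45]

→ t0 |9b|33|c9|45|68|4b|2b|07|
→ t1 |2b|07|9b|33|c9|45|68|4b|
→ t2 |2b|9b|07|33|9b|c9|33|45|
→ t3 |2b|9b|4b|33|9b|c9|33|45|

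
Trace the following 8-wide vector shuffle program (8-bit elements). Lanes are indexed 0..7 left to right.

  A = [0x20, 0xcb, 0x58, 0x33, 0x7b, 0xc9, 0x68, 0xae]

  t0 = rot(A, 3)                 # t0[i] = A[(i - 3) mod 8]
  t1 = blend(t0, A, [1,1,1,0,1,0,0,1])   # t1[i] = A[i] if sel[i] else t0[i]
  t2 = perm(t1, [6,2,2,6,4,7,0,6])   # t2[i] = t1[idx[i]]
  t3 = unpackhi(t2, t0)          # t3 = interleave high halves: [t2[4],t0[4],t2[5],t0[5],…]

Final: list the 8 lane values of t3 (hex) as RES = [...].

  t0: c9 68 ae 20 cb 58 33 7b
  t1: 20 cb 58 20 7b 58 33 ae
  t2: 33 58 58 33 7b ae 20 33
  t3: 7b cb ae 58 20 33 33 7b

RES = [0x7b, 0xcb, 0xae, 0x58, 0x20, 0x33, 0x33, 0x7b]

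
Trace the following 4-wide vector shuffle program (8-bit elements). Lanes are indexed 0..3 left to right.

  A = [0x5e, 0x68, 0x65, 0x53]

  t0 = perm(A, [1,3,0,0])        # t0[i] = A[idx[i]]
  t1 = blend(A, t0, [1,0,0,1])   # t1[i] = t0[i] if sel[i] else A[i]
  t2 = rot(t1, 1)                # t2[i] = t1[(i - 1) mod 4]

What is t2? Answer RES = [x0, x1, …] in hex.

RES = [ 0x5e  0x68  0x68  0x65 ]

→ t0 |68|53|5e|5e|
→ t1 |68|68|65|5e|
→ t2 |5e|68|68|65|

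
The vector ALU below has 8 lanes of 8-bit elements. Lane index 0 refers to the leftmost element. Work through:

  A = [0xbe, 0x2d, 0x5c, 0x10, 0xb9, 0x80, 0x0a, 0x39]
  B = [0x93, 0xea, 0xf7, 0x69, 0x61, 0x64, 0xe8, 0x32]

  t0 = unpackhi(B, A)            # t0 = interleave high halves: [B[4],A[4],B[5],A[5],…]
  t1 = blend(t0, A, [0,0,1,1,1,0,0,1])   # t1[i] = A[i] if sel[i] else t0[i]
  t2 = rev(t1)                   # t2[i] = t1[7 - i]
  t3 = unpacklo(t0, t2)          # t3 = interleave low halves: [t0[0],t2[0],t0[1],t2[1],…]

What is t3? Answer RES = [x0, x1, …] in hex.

RES = [ 0x61  0x39  0xb9  0x32  0x64  0x0a  0x80  0xb9 ]

  t0: 61 b9 64 80 e8 0a 32 39
  t1: 61 b9 5c 10 b9 0a 32 39
  t2: 39 32 0a b9 10 5c b9 61
  t3: 61 39 b9 32 64 0a 80 b9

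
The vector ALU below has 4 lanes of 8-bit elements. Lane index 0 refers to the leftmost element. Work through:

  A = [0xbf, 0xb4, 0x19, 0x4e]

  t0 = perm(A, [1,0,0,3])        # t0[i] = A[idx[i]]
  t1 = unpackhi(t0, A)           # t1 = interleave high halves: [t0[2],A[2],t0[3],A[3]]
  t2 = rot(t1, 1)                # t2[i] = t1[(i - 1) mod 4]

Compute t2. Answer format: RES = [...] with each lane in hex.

RES = [0x4e, 0xbf, 0x19, 0x4e]

→ t0 |b4|bf|bf|4e|
→ t1 |bf|19|4e|4e|
→ t2 |4e|bf|19|4e|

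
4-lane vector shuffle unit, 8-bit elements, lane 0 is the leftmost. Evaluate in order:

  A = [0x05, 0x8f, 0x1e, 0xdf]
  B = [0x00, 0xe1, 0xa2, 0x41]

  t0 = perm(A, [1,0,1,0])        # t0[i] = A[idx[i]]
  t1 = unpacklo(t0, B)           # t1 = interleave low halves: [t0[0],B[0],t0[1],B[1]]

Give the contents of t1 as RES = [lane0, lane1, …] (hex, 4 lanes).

RES = [ 0x8f  0x00  0x05  0xe1 ]

  t0: 8f 05 8f 05
  t1: 8f 00 05 e1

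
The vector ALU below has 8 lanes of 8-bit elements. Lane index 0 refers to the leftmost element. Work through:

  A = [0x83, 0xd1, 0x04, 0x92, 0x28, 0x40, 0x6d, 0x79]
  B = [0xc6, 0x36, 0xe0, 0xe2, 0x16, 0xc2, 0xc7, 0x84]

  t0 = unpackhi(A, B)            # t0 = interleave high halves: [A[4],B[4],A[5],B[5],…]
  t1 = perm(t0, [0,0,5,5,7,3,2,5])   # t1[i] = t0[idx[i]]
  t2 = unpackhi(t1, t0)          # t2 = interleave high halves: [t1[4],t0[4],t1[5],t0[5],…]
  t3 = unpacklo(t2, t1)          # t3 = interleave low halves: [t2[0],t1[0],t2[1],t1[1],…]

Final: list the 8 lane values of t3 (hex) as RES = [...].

RES = [0x84, 0x28, 0x6d, 0x28, 0xc2, 0xc7, 0xc7, 0xc7]

→ t0 |28|16|40|c2|6d|c7|79|84|
→ t1 |28|28|c7|c7|84|c2|40|c7|
→ t2 |84|6d|c2|c7|40|79|c7|84|
→ t3 |84|28|6d|28|c2|c7|c7|c7|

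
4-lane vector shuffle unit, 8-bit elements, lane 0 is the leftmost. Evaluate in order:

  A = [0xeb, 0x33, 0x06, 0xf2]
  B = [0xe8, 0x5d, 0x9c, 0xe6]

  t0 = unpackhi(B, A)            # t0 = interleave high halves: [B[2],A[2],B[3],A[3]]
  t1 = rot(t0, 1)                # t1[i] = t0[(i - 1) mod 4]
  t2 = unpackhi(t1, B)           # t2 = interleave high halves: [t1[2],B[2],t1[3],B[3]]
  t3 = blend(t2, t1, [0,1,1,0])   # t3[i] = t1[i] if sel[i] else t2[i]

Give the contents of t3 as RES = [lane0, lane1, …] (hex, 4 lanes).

RES = [0x06, 0x9c, 0x06, 0xe6]

  t0: 9c 06 e6 f2
  t1: f2 9c 06 e6
  t2: 06 9c e6 e6
  t3: 06 9c 06 e6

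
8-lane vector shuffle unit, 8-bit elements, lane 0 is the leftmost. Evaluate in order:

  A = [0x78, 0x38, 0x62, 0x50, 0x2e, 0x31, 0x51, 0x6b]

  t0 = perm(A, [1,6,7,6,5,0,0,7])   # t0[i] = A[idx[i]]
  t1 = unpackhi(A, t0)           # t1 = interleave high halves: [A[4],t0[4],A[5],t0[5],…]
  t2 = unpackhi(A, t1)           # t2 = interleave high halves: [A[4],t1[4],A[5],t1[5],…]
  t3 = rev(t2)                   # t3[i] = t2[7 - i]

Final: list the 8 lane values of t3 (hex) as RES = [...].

  t0: 38 51 6b 51 31 78 78 6b
  t1: 2e 31 31 78 51 78 6b 6b
  t2: 2e 51 31 78 51 6b 6b 6b
  t3: 6b 6b 6b 51 78 31 51 2e

RES = [0x6b, 0x6b, 0x6b, 0x51, 0x78, 0x31, 0x51, 0x2e]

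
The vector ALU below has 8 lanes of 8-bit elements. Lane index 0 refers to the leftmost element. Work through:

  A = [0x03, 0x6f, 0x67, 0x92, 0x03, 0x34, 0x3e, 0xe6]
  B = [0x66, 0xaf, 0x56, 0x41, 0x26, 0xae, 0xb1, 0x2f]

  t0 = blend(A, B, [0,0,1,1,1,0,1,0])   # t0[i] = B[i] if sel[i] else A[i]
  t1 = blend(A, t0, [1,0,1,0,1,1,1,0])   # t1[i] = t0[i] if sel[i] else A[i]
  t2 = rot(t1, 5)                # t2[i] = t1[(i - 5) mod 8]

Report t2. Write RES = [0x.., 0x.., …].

  t0: 03 6f 56 41 26 34 b1 e6
  t1: 03 6f 56 92 26 34 b1 e6
  t2: 92 26 34 b1 e6 03 6f 56

RES = [ 0x92  0x26  0x34  0xb1  0xe6  0x03  0x6f  0x56 ]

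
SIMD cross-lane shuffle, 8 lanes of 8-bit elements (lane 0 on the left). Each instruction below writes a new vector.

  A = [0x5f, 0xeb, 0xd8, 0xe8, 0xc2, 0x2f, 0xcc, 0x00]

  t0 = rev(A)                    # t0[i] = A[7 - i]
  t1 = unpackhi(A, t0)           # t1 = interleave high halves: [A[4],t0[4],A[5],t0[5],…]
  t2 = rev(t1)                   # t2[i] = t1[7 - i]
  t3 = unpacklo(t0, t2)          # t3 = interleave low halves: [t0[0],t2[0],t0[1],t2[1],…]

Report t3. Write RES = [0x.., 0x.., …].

→ t0 |00|cc|2f|c2|e8|d8|eb|5f|
→ t1 |c2|e8|2f|d8|cc|eb|00|5f|
→ t2 |5f|00|eb|cc|d8|2f|e8|c2|
→ t3 |00|5f|cc|00|2f|eb|c2|cc|

RES = [0x00, 0x5f, 0xcc, 0x00, 0x2f, 0xeb, 0xc2, 0xcc]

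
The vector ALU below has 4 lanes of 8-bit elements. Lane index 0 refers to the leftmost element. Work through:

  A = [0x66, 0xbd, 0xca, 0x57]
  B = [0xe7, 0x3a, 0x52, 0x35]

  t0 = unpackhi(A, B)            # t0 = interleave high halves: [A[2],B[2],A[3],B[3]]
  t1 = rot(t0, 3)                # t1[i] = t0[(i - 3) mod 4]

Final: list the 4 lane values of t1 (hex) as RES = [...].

t0 = [0xca, 0x52, 0x57, 0x35]
t1 = [0x52, 0x57, 0x35, 0xca]

RES = [0x52, 0x57, 0x35, 0xca]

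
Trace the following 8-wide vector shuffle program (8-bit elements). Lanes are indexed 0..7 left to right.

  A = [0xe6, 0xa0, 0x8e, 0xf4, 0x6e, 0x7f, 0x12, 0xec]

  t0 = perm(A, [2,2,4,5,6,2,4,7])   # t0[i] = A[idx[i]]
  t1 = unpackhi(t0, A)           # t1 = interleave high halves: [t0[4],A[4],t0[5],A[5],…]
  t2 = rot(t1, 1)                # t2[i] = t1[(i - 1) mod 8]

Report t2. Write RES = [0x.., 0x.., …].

RES = [0xec, 0x12, 0x6e, 0x8e, 0x7f, 0x6e, 0x12, 0xec]

  t0: 8e 8e 6e 7f 12 8e 6e ec
  t1: 12 6e 8e 7f 6e 12 ec ec
  t2: ec 12 6e 8e 7f 6e 12 ec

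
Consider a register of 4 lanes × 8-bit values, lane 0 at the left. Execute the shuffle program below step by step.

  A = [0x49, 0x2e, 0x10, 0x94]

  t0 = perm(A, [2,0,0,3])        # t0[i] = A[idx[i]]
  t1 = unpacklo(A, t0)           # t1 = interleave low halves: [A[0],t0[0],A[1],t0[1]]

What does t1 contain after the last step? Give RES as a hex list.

t0 = [0x10, 0x49, 0x49, 0x94]
t1 = [0x49, 0x10, 0x2e, 0x49]

RES = [ 0x49  0x10  0x2e  0x49 ]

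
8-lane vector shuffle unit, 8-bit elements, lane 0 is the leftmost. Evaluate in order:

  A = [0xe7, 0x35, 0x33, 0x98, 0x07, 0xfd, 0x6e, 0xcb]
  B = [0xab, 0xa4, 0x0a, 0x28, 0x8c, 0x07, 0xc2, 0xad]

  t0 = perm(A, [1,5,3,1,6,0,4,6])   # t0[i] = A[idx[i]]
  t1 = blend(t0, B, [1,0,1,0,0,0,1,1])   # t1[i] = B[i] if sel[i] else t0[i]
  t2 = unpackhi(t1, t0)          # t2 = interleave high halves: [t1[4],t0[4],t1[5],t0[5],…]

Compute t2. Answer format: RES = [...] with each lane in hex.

→ t0 |35|fd|98|35|6e|e7|07|6e|
→ t1 |ab|fd|0a|35|6e|e7|c2|ad|
→ t2 |6e|6e|e7|e7|c2|07|ad|6e|

RES = [0x6e, 0x6e, 0xe7, 0xe7, 0xc2, 0x07, 0xad, 0x6e]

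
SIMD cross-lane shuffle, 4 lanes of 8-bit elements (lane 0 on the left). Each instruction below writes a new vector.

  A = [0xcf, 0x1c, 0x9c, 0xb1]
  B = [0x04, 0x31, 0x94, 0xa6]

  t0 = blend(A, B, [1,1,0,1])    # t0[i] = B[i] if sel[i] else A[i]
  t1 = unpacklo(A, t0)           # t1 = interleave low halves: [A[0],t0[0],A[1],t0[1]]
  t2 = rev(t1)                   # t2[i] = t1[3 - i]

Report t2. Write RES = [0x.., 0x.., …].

RES = [0x31, 0x1c, 0x04, 0xcf]

t0 = [0x04, 0x31, 0x9c, 0xa6]
t1 = [0xcf, 0x04, 0x1c, 0x31]
t2 = [0x31, 0x1c, 0x04, 0xcf]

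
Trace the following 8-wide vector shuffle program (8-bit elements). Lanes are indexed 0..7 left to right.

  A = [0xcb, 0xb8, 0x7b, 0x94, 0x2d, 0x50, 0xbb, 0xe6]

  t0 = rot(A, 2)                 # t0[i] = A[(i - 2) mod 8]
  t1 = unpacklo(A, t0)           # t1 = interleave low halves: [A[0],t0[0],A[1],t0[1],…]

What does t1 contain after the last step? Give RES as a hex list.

RES = [0xcb, 0xbb, 0xb8, 0xe6, 0x7b, 0xcb, 0x94, 0xb8]

t0 = [0xbb, 0xe6, 0xcb, 0xb8, 0x7b, 0x94, 0x2d, 0x50]
t1 = [0xcb, 0xbb, 0xb8, 0xe6, 0x7b, 0xcb, 0x94, 0xb8]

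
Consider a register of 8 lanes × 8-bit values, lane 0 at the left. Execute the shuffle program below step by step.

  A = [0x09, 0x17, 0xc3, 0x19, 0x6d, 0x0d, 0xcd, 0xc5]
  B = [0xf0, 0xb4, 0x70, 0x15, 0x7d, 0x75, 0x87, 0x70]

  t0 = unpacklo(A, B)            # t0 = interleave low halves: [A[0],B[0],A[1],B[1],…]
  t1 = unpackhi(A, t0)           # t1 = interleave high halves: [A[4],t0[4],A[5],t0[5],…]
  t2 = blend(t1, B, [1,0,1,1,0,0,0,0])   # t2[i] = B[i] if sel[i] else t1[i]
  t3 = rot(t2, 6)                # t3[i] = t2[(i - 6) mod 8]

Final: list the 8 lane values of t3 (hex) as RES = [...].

→ t0 |09|f0|17|b4|c3|70|19|15|
→ t1 |6d|c3|0d|70|cd|19|c5|15|
→ t2 |f0|c3|70|15|cd|19|c5|15|
→ t3 |70|15|cd|19|c5|15|f0|c3|

RES = [0x70, 0x15, 0xcd, 0x19, 0xc5, 0x15, 0xf0, 0xc3]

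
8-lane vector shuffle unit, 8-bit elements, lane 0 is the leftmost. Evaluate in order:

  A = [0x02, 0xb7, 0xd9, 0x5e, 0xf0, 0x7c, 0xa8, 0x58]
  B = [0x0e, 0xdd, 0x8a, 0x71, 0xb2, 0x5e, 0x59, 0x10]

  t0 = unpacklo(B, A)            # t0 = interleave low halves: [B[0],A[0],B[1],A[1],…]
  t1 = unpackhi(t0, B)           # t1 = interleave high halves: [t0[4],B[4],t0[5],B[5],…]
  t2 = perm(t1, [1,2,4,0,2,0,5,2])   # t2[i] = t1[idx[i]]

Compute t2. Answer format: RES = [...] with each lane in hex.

→ t0 |0e|02|dd|b7|8a|d9|71|5e|
→ t1 |8a|b2|d9|5e|71|59|5e|10|
→ t2 |b2|d9|71|8a|d9|8a|59|d9|

RES = [ 0xb2  0xd9  0x71  0x8a  0xd9  0x8a  0x59  0xd9 ]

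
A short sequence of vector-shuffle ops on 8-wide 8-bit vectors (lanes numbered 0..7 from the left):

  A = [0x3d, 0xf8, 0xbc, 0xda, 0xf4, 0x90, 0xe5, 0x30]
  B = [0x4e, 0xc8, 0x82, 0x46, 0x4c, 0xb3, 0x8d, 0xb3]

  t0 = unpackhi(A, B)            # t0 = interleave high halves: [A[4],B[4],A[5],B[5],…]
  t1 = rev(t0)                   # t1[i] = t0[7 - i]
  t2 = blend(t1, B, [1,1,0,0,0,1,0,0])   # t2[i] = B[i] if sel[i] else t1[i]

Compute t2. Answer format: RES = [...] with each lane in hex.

  t0: f4 4c 90 b3 e5 8d 30 b3
  t1: b3 30 8d e5 b3 90 4c f4
  t2: 4e c8 8d e5 b3 b3 4c f4

RES = [ 0x4e  0xc8  0x8d  0xe5  0xb3  0xb3  0x4c  0xf4 ]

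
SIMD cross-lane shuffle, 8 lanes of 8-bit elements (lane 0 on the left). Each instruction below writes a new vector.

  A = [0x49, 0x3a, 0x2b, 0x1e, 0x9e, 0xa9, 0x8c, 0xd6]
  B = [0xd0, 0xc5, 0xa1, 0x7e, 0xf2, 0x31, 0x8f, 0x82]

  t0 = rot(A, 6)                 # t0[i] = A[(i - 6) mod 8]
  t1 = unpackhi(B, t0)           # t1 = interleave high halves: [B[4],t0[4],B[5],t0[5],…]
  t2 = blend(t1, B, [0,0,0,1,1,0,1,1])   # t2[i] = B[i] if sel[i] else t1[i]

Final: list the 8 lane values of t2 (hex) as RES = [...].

t0 = [0x2b, 0x1e, 0x9e, 0xa9, 0x8c, 0xd6, 0x49, 0x3a]
t1 = [0xf2, 0x8c, 0x31, 0xd6, 0x8f, 0x49, 0x82, 0x3a]
t2 = [0xf2, 0x8c, 0x31, 0x7e, 0xf2, 0x49, 0x8f, 0x82]

RES = [ 0xf2  0x8c  0x31  0x7e  0xf2  0x49  0x8f  0x82 ]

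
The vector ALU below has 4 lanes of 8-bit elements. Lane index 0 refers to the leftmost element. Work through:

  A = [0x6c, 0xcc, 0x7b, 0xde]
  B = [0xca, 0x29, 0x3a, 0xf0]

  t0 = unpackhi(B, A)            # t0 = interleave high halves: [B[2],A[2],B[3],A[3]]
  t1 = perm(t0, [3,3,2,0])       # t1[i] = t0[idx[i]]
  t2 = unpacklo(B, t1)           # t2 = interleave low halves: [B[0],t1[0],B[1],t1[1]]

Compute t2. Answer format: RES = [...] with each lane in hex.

RES = [ 0xca  0xde  0x29  0xde ]

  t0: 3a 7b f0 de
  t1: de de f0 3a
  t2: ca de 29 de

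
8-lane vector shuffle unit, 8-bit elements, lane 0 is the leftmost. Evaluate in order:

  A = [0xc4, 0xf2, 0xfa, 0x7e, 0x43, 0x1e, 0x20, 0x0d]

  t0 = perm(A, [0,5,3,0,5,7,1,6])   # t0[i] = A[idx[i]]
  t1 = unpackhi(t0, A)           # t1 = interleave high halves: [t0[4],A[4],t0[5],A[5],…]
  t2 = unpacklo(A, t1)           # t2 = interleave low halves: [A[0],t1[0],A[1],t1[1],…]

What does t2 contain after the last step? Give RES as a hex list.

  t0: c4 1e 7e c4 1e 0d f2 20
  t1: 1e 43 0d 1e f2 20 20 0d
  t2: c4 1e f2 43 fa 0d 7e 1e

RES = [ 0xc4  0x1e  0xf2  0x43  0xfa  0x0d  0x7e  0x1e ]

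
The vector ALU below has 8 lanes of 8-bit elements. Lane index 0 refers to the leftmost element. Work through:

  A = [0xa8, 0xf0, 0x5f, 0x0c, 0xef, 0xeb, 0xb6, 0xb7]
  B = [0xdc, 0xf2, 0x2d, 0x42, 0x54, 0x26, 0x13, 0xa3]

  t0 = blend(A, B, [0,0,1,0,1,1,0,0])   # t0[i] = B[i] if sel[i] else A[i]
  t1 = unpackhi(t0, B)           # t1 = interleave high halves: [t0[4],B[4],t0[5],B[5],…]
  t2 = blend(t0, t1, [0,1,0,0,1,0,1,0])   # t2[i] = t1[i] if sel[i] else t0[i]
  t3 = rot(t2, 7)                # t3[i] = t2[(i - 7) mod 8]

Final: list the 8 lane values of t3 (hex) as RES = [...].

RES = [0x54, 0x2d, 0x0c, 0xb6, 0x26, 0xb7, 0xb7, 0xa8]

  t0: a8 f0 2d 0c 54 26 b6 b7
  t1: 54 54 26 26 b6 13 b7 a3
  t2: a8 54 2d 0c b6 26 b7 b7
  t3: 54 2d 0c b6 26 b7 b7 a8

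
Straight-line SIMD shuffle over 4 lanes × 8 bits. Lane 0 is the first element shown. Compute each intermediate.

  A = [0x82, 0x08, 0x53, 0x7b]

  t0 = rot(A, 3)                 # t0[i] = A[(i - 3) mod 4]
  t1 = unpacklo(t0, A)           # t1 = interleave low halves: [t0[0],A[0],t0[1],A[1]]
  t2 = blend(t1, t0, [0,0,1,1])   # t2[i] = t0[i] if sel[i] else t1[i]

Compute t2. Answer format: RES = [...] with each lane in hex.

RES = [0x08, 0x82, 0x7b, 0x82]

→ t0 |08|53|7b|82|
→ t1 |08|82|53|08|
→ t2 |08|82|7b|82|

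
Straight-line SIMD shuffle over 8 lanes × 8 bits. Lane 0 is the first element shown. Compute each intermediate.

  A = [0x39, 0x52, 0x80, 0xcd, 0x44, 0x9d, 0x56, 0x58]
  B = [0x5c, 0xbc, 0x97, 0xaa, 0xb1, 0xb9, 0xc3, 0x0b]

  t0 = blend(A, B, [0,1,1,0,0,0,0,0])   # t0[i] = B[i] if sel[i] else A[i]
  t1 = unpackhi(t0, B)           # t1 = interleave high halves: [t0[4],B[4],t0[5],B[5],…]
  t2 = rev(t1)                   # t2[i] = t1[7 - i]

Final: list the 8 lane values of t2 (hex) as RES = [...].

RES = [0x0b, 0x58, 0xc3, 0x56, 0xb9, 0x9d, 0xb1, 0x44]

t0 = [0x39, 0xbc, 0x97, 0xcd, 0x44, 0x9d, 0x56, 0x58]
t1 = [0x44, 0xb1, 0x9d, 0xb9, 0x56, 0xc3, 0x58, 0x0b]
t2 = [0x0b, 0x58, 0xc3, 0x56, 0xb9, 0x9d, 0xb1, 0x44]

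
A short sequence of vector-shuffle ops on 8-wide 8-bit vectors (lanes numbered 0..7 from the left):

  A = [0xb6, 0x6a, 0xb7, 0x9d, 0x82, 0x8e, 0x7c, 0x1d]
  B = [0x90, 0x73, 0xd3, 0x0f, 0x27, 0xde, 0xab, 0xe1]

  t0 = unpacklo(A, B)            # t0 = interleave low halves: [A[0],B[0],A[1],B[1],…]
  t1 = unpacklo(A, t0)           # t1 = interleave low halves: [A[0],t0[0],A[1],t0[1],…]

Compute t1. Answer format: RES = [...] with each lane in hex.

→ t0 |b6|90|6a|73|b7|d3|9d|0f|
→ t1 |b6|b6|6a|90|b7|6a|9d|73|

RES = [0xb6, 0xb6, 0x6a, 0x90, 0xb7, 0x6a, 0x9d, 0x73]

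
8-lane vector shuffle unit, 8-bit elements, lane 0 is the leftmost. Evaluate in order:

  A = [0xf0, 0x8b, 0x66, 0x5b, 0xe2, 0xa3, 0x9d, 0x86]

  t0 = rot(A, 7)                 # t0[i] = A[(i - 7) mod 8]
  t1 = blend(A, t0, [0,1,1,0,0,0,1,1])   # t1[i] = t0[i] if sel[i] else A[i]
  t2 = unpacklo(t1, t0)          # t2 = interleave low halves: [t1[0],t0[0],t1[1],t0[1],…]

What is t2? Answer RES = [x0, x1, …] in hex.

RES = [0xf0, 0x8b, 0x66, 0x66, 0x5b, 0x5b, 0x5b, 0xe2]

→ t0 |8b|66|5b|e2|a3|9d|86|f0|
→ t1 |f0|66|5b|5b|e2|a3|86|f0|
→ t2 |f0|8b|66|66|5b|5b|5b|e2|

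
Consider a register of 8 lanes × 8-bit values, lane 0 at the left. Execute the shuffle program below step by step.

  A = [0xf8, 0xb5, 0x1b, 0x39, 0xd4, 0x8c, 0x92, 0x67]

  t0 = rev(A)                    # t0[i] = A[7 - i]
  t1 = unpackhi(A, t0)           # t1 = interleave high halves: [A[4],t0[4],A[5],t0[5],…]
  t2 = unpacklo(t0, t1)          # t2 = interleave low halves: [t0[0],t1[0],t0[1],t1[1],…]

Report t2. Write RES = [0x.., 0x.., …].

→ t0 |67|92|8c|d4|39|1b|b5|f8|
→ t1 |d4|39|8c|1b|92|b5|67|f8|
→ t2 |67|d4|92|39|8c|8c|d4|1b|

RES = [ 0x67  0xd4  0x92  0x39  0x8c  0x8c  0xd4  0x1b ]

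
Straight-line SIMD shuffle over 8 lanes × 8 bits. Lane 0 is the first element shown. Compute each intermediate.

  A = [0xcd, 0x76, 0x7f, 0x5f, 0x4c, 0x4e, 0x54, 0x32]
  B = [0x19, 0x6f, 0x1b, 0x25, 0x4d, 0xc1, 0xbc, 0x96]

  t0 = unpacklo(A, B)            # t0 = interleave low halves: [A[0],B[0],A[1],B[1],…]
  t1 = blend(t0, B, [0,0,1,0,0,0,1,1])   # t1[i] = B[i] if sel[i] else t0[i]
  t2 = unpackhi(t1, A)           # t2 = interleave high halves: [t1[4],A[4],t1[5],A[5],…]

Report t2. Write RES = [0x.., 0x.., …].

  t0: cd 19 76 6f 7f 1b 5f 25
  t1: cd 19 1b 6f 7f 1b bc 96
  t2: 7f 4c 1b 4e bc 54 96 32

RES = [ 0x7f  0x4c  0x1b  0x4e  0xbc  0x54  0x96  0x32 ]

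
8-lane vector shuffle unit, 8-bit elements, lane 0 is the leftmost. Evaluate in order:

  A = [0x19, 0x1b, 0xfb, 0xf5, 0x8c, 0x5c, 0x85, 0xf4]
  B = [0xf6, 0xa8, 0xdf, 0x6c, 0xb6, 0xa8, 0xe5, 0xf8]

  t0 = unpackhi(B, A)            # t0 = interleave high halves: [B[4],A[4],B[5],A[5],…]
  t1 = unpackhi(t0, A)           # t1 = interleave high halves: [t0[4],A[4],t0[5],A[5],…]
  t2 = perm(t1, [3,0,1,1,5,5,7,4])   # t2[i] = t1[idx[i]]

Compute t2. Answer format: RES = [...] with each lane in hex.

  t0: b6 8c a8 5c e5 85 f8 f4
  t1: e5 8c 85 5c f8 85 f4 f4
  t2: 5c e5 8c 8c 85 85 f4 f8

RES = [0x5c, 0xe5, 0x8c, 0x8c, 0x85, 0x85, 0xf4, 0xf8]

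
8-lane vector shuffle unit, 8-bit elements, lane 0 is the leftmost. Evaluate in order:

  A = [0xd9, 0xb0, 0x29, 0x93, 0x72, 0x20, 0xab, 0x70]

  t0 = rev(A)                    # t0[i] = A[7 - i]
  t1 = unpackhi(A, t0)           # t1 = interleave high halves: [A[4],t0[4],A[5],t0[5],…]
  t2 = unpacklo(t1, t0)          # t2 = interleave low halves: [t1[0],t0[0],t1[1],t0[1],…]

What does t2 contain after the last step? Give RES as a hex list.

RES = [ 0x72  0x70  0x93  0xab  0x20  0x20  0x29  0x72 ]

t0 = [0x70, 0xab, 0x20, 0x72, 0x93, 0x29, 0xb0, 0xd9]
t1 = [0x72, 0x93, 0x20, 0x29, 0xab, 0xb0, 0x70, 0xd9]
t2 = [0x72, 0x70, 0x93, 0xab, 0x20, 0x20, 0x29, 0x72]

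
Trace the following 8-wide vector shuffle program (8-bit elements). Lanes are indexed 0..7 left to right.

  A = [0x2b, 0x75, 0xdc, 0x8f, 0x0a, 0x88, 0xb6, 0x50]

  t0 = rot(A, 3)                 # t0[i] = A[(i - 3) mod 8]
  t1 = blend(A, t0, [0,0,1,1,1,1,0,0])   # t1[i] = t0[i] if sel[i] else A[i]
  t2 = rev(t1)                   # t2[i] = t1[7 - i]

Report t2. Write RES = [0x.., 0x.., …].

RES = [0x50, 0xb6, 0xdc, 0x75, 0x2b, 0x50, 0x75, 0x2b]

→ t0 |88|b6|50|2b|75|dc|8f|0a|
→ t1 |2b|75|50|2b|75|dc|b6|50|
→ t2 |50|b6|dc|75|2b|50|75|2b|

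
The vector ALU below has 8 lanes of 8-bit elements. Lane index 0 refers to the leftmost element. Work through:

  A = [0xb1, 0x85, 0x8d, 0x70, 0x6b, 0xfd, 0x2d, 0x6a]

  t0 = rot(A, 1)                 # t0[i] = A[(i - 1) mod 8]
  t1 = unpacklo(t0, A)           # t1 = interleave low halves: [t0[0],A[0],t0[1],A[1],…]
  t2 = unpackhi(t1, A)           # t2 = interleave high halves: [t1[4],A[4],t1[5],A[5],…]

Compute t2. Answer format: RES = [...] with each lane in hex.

t0 = [0x6a, 0xb1, 0x85, 0x8d, 0x70, 0x6b, 0xfd, 0x2d]
t1 = [0x6a, 0xb1, 0xb1, 0x85, 0x85, 0x8d, 0x8d, 0x70]
t2 = [0x85, 0x6b, 0x8d, 0xfd, 0x8d, 0x2d, 0x70, 0x6a]

RES = [0x85, 0x6b, 0x8d, 0xfd, 0x8d, 0x2d, 0x70, 0x6a]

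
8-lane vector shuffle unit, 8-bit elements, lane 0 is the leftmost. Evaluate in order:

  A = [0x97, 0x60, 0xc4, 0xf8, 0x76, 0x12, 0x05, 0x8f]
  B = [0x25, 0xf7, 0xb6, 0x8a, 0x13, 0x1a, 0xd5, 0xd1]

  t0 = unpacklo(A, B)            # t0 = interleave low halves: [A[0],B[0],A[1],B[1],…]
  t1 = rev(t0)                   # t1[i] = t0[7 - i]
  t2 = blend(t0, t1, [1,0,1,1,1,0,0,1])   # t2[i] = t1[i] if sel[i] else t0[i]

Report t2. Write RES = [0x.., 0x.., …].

RES = [0x8a, 0x25, 0xb6, 0xc4, 0xf7, 0xb6, 0xf8, 0x97]

  t0: 97 25 60 f7 c4 b6 f8 8a
  t1: 8a f8 b6 c4 f7 60 25 97
  t2: 8a 25 b6 c4 f7 b6 f8 97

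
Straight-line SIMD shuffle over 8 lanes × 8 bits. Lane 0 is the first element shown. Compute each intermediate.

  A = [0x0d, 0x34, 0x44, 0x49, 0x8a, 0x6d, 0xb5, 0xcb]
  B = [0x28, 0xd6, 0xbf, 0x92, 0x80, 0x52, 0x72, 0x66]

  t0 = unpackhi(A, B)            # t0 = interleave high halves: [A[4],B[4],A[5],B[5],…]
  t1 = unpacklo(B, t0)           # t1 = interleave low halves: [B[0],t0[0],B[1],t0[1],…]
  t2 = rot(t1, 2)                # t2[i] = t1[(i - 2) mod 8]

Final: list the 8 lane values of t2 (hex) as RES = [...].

  t0: 8a 80 6d 52 b5 72 cb 66
  t1: 28 8a d6 80 bf 6d 92 52
  t2: 92 52 28 8a d6 80 bf 6d

RES = [0x92, 0x52, 0x28, 0x8a, 0xd6, 0x80, 0xbf, 0x6d]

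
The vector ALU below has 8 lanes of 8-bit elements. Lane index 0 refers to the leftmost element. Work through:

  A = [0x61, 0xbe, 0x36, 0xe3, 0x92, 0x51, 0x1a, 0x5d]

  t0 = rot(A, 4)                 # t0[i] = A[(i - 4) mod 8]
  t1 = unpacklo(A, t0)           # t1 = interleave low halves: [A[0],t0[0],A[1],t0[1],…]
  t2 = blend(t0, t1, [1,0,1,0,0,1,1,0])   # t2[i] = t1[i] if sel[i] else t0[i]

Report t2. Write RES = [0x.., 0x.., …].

t0 = [0x92, 0x51, 0x1a, 0x5d, 0x61, 0xbe, 0x36, 0xe3]
t1 = [0x61, 0x92, 0xbe, 0x51, 0x36, 0x1a, 0xe3, 0x5d]
t2 = [0x61, 0x51, 0xbe, 0x5d, 0x61, 0x1a, 0xe3, 0xe3]

RES = [0x61, 0x51, 0xbe, 0x5d, 0x61, 0x1a, 0xe3, 0xe3]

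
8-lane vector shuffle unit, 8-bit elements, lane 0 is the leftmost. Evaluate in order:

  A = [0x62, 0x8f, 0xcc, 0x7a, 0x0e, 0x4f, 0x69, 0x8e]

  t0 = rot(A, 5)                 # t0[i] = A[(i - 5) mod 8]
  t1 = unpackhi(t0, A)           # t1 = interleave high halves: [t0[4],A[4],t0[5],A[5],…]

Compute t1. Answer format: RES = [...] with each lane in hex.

t0 = [0x7a, 0x0e, 0x4f, 0x69, 0x8e, 0x62, 0x8f, 0xcc]
t1 = [0x8e, 0x0e, 0x62, 0x4f, 0x8f, 0x69, 0xcc, 0x8e]

RES = [0x8e, 0x0e, 0x62, 0x4f, 0x8f, 0x69, 0xcc, 0x8e]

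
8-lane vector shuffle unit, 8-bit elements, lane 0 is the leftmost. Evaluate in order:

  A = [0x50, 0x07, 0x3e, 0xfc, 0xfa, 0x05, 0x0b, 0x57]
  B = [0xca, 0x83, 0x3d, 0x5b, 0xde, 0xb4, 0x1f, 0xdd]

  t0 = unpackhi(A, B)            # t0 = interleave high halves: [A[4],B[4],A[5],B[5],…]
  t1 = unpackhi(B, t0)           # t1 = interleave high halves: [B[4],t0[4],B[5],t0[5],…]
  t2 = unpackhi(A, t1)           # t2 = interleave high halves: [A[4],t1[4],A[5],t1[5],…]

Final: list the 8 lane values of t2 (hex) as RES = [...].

t0 = [0xfa, 0xde, 0x05, 0xb4, 0x0b, 0x1f, 0x57, 0xdd]
t1 = [0xde, 0x0b, 0xb4, 0x1f, 0x1f, 0x57, 0xdd, 0xdd]
t2 = [0xfa, 0x1f, 0x05, 0x57, 0x0b, 0xdd, 0x57, 0xdd]

RES = [ 0xfa  0x1f  0x05  0x57  0x0b  0xdd  0x57  0xdd ]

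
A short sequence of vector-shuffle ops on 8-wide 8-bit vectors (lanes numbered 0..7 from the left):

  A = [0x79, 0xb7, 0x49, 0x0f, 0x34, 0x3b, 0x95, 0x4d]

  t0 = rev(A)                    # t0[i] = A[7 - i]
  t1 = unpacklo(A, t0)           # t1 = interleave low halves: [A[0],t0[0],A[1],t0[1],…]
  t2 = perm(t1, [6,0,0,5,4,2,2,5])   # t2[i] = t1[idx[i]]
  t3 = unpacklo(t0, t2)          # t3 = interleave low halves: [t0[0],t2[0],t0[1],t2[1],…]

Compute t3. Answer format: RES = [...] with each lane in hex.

t0 = [0x4d, 0x95, 0x3b, 0x34, 0x0f, 0x49, 0xb7, 0x79]
t1 = [0x79, 0x4d, 0xb7, 0x95, 0x49, 0x3b, 0x0f, 0x34]
t2 = [0x0f, 0x79, 0x79, 0x3b, 0x49, 0xb7, 0xb7, 0x3b]
t3 = [0x4d, 0x0f, 0x95, 0x79, 0x3b, 0x79, 0x34, 0x3b]

RES = [ 0x4d  0x0f  0x95  0x79  0x3b  0x79  0x34  0x3b ]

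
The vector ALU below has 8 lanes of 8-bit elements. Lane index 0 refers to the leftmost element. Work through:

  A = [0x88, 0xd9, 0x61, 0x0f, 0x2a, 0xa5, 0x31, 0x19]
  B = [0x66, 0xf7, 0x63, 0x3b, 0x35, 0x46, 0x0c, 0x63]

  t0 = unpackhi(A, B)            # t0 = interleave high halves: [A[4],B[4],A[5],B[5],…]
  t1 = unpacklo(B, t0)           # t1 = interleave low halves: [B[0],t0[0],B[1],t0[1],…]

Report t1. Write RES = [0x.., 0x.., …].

→ t0 |2a|35|a5|46|31|0c|19|63|
→ t1 |66|2a|f7|35|63|a5|3b|46|

RES = [ 0x66  0x2a  0xf7  0x35  0x63  0xa5  0x3b  0x46 ]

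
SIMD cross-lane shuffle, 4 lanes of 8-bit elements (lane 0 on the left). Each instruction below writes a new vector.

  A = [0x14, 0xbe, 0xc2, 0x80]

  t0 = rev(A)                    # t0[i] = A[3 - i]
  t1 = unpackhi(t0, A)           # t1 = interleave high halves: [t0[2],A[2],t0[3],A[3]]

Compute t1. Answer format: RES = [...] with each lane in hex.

→ t0 |80|c2|be|14|
→ t1 |be|c2|14|80|

RES = [ 0xbe  0xc2  0x14  0x80 ]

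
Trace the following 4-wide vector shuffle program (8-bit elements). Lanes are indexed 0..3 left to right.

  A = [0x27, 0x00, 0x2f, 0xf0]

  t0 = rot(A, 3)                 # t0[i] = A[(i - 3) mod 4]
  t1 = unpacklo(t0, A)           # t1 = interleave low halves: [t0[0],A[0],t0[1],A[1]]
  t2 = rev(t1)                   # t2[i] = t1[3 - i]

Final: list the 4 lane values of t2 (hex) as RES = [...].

RES = [ 0x00  0x2f  0x27  0x00 ]

  t0: 00 2f f0 27
  t1: 00 27 2f 00
  t2: 00 2f 27 00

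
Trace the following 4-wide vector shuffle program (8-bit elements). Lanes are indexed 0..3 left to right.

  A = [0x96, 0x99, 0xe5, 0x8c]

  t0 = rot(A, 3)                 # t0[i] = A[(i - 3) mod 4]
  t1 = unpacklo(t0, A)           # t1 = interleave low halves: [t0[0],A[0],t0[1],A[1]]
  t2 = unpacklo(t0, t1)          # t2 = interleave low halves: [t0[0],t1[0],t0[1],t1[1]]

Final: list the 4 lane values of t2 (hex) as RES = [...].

RES = [ 0x99  0x99  0xe5  0x96 ]

t0 = [0x99, 0xe5, 0x8c, 0x96]
t1 = [0x99, 0x96, 0xe5, 0x99]
t2 = [0x99, 0x99, 0xe5, 0x96]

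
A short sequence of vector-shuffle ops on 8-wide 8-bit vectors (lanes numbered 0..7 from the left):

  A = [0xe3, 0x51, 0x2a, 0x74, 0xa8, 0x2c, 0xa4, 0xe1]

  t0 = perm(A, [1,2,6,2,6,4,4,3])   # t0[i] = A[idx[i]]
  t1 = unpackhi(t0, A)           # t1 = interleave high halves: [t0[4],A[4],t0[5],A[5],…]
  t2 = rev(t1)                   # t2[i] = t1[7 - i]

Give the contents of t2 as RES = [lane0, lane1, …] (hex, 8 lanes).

t0 = [0x51, 0x2a, 0xa4, 0x2a, 0xa4, 0xa8, 0xa8, 0x74]
t1 = [0xa4, 0xa8, 0xa8, 0x2c, 0xa8, 0xa4, 0x74, 0xe1]
t2 = [0xe1, 0x74, 0xa4, 0xa8, 0x2c, 0xa8, 0xa8, 0xa4]

RES = [0xe1, 0x74, 0xa4, 0xa8, 0x2c, 0xa8, 0xa8, 0xa4]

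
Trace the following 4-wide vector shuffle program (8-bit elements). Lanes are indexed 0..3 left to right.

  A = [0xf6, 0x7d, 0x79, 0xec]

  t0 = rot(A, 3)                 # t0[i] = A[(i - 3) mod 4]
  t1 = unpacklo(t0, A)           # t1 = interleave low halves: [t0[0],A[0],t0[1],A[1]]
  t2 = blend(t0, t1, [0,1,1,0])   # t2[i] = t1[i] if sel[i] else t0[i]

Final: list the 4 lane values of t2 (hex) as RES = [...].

RES = [ 0x7d  0xf6  0x79  0xf6 ]

→ t0 |7d|79|ec|f6|
→ t1 |7d|f6|79|7d|
→ t2 |7d|f6|79|f6|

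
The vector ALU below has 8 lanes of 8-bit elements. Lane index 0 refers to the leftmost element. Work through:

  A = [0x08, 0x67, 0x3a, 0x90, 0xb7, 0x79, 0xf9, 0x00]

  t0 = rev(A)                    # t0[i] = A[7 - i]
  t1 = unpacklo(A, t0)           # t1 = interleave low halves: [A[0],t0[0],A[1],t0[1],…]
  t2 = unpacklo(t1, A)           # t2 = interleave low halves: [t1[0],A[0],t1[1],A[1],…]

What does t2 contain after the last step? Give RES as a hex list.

RES = [0x08, 0x08, 0x00, 0x67, 0x67, 0x3a, 0xf9, 0x90]

→ t0 |00|f9|79|b7|90|3a|67|08|
→ t1 |08|00|67|f9|3a|79|90|b7|
→ t2 |08|08|00|67|67|3a|f9|90|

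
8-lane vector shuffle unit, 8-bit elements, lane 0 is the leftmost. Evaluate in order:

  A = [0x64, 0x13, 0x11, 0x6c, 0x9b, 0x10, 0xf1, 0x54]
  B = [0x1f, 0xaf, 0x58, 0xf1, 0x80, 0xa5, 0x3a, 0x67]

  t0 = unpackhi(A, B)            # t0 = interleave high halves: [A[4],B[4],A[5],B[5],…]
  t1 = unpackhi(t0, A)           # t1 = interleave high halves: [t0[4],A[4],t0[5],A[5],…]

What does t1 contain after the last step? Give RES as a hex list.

RES = [0xf1, 0x9b, 0x3a, 0x10, 0x54, 0xf1, 0x67, 0x54]

  t0: 9b 80 10 a5 f1 3a 54 67
  t1: f1 9b 3a 10 54 f1 67 54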